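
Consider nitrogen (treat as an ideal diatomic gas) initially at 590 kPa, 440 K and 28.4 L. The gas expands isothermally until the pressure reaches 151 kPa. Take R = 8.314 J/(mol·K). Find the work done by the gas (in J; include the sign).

22800 J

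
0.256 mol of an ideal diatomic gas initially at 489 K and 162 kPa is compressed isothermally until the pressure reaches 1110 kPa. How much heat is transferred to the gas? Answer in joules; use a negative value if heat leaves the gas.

-2000 J

V₁ = nRT₁/P₁ = 0.256×8.314×489/162 = 6.42 L.
Isothermal: T stays 489 K; PV = const ⇒ V₂ = 0.938 L, P₂ = 1110 kPa.
ΔU = 0 (ideal gas, T constant).
W = nRT ln(V₂/V₁) = 0.256×8.314×489×ln(0.146) = -2000 J.
Q = ΔU + W = -2000 J.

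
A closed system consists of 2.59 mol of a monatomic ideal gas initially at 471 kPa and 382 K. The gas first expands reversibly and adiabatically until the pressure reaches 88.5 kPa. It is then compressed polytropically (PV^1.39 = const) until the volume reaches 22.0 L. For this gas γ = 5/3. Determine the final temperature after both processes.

V₁ = nRT₁/P₁ = 2.59×8.314×382/471 = 17.5 L.
Step 1 — Adiabatic: T₂/T₁ = (P₂/P₁)^((γ−1)/γ) ⇒ T₂ = 382×(0.188)^0.400 = 196 K; V₂ = 47.6 L.
ΔU = nCvΔT = 2.59×12.5×(196−382) = -6020 J.
Q = 0 for an adiabatic process, so W = −ΔU = 6020 J.
State after step 1: P = 88.5 kPa, V = 47.6 L, T = 196 K.
Step 2 — Polytropic n=1.39: T₂ = T₁(V₁/V₂)^(n−1) = 196×(2.16)^0.39 = 265 K; P₂ = P₁(V₁/V₂)^n = 259 kPa.
W = (P₁V₁−P₂V₂)/(n−1) = (88.5×47.6−259×22.0)/0.39 = -3800 J.
ΔU = nCvΔT = 2.59×12.5×(265−196) = 2220 J.
Q = ΔU + W = -1580 J.
Net over both steps: W = 2220 J, Q = -1580 J, ΔU = -3800 J.

265 K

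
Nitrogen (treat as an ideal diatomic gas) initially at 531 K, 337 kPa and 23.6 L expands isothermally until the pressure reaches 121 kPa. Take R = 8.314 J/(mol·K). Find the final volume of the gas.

Isothermal: T stays 531 K; PV = const ⇒ V₂ = 65.7 L, P₂ = 121 kPa.

65.7 L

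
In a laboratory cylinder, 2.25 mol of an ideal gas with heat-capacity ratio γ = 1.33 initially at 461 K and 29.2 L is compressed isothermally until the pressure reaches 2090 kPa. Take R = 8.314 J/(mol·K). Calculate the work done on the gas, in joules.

16900 J

P₁ = nRT₁/V₁ = 2.25×8.314×461/29.2 = 295 kPa.
Isothermal: T stays 461 K; PV = const ⇒ V₂ = 4.13 L, P₂ = 2090 kPa.
W = nRT ln(V₂/V₁) = 2.25×8.314×461×ln(0.141) = -16900 J.
Work done on the gas = −W_by = 16900 J.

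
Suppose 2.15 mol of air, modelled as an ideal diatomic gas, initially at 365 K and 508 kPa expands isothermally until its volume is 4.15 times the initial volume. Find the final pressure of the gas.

V₁ = nRT₁/P₁ = 2.15×8.314×365/508 = 12.8 L.
Isothermal: T stays 365 K; PV = const ⇒ V₂ = 53.3 L, P₂ = 122 kPa.

122 kPa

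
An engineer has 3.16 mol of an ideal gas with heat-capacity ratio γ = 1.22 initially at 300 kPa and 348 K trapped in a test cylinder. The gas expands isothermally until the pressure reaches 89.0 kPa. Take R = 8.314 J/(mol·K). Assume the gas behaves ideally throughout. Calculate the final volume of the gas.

103 L

V₁ = nRT₁/P₁ = 3.16×8.314×348/300 = 30.5 L.
Isothermal: T stays 348 K; PV = const ⇒ V₂ = 103 L, P₂ = 89.0 kPa.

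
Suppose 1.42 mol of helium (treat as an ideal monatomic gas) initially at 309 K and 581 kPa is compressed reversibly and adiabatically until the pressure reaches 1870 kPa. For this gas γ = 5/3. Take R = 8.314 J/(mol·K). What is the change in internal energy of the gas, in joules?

3260 J

V₁ = nRT₁/P₁ = 1.42×8.314×309/581 = 6.28 L.
Adiabatic: T₂/T₁ = (P₂/P₁)^((γ−1)/γ) ⇒ T₂ = 309×(3.22)^0.400 = 493 K; V₂ = 3.11 L.
For an ideal gas ΔU = nCvΔT with Cv = (3/2)R = 12.5 J/(mol·K).
ΔU = 1.42×12.5×(493−309) = 3260 J.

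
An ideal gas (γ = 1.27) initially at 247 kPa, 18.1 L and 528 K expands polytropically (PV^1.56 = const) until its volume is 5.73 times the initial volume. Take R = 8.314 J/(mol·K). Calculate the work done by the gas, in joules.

4980 J

n = P₁V₁/(RT₁) = 247×18.1/(8.314×528) = 1.02 mol.
Polytropic n=1.56: T₂ = T₁(V₁/V₂)^(n−1) = 528×(0.175)^0.56 = 199 K; P₂ = P₁(V₁/V₂)^n = 16.2 kPa.
W = (P₁V₁−P₂V₂)/(n−1) = (247×18.1−16.2×104)/0.56 = 4980 J.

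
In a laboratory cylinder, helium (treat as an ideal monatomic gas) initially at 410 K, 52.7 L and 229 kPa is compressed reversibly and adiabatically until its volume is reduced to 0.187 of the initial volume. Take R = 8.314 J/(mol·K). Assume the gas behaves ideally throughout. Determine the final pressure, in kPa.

3740 kPa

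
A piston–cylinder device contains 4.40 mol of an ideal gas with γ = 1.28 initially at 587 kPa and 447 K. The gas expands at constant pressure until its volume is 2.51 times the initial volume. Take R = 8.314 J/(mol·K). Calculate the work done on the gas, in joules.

-24700 J

V₁ = nRT₁/P₁ = 4.40×8.314×447/587 = 27.9 L.
Isobaric: P stays 587 kPa; V/T = const ⇒ T₂ = 1120 K, V₂ = 69.9 L.
W = PΔV = 587×(69.9−27.9) kPa·L = 24700 J.
Work done on the gas = −W_by = -24700 J.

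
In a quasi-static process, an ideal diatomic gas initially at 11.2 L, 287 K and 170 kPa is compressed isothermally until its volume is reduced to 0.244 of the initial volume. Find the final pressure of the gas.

Isothermal: T stays 287 K; PV = const ⇒ V₂ = 2.73 L, P₂ = 697 kPa.

697 kPa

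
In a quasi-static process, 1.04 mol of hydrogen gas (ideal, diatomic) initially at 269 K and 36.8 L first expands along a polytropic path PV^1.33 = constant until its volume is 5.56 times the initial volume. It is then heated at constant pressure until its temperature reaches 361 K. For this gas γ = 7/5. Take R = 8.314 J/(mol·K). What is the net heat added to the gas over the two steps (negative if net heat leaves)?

P₁ = nRT₁/V₁ = 1.04×8.314×269/36.8 = 63.2 kPa.
Step 1 — Polytropic n=1.33: T₂ = T₁(V₁/V₂)^(n−1) = 269×(0.180)^0.33 = 153 K; P₂ = P₁(V₁/V₂)^n = 6.45 kPa.
W = (P₁V₁−P₂V₂)/(n−1) = (63.2×36.8−6.45×205)/0.33 = 3050 J.
ΔU = nCvΔT = 1.04×20.8×(153−269) = -2510 J.
Q = ΔU + W = 533 J.
State after step 1: P = 6.45 kPa, V = 205 L, T = 153 K.
Step 2 — Isobaric: P stays 6.45 kPa; V/T = const ⇒ T₂ = 361 K, V₂ = 484 L.
W = PΔV = 6.45×(484−205) kPa·L = 1800 J.
ΔU = nCvΔT = 1.04×20.8×(361−153) = 4500 J.
Q = ΔU + W = nCpΔT = 6300 J.
Net over both steps: W = 4850 J, Q = 6840 J, ΔU = 1990 J.

6840 J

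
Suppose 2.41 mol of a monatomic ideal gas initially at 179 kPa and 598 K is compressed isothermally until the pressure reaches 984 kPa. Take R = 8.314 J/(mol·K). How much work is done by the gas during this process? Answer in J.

V₁ = nRT₁/P₁ = 2.41×8.314×598/179 = 66.9 L.
Isothermal: T stays 598 K; PV = const ⇒ V₂ = 12.2 L, P₂ = 984 kPa.
W = nRT ln(V₂/V₁) = 2.41×8.314×598×ln(0.182) = -20400 J.

-20400 J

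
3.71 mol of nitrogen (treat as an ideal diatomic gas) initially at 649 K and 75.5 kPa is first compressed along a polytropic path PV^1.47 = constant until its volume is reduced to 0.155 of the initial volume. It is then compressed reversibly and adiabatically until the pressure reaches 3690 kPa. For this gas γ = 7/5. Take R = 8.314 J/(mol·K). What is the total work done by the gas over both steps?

-106000 J

V₁ = nRT₁/P₁ = 3.71×8.314×649/75.5 = 265 L.
Step 1 — Polytropic n=1.47: T₂ = T₁(V₁/V₂)^(n−1) = 649×(6.45)^0.47 = 1560 K; P₂ = P₁(V₁/V₂)^n = 1170 kPa.
W = (P₁V₁−P₂V₂)/(n−1) = (75.5×265−1170×41.1)/0.47 = -59700 J.
ΔU = nCvΔT = 3.71×20.8×(1560−649) = 70200 J.
Q = ΔU + W = 10400 J.
State after step 1: P = 1170 kPa, V = 41.1 L, T = 1560 K.
Step 2 — Adiabatic: T₂/T₁ = (P₂/P₁)^((γ−1)/γ) ⇒ T₂ = 1560×(3.15)^0.286 = 2160 K; V₂ = 18.1 L.
ΔU = nCvΔT = 3.71×20.8×(2160−1560) = 46700 J.
Q = 0 for an adiabatic process, so W = −ΔU = -46700 J.
Net over both steps: W = -106000 J, Q = 10400 J, ΔU = 117000 J.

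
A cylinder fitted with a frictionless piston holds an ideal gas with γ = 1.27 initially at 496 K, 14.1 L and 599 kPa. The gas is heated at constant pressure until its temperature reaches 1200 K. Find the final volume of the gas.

34.1 L

Isobaric: P stays 599 kPa; V/T = const ⇒ T₂ = 1200 K, V₂ = 34.1 L.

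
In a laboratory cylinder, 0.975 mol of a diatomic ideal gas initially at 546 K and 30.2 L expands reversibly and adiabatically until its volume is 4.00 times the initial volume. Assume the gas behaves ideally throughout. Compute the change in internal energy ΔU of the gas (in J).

P₁ = nRT₁/V₁ = 0.975×8.314×546/30.2 = 147 kPa.
Adiabatic: TV^(γ−1) = const ⇒ T₂ = 546×(0.250)^0.400 = 314 K; PV^γ = const ⇒ P₂ = 21.0 kPa.
For an ideal gas ΔU = nCvΔT with Cv = (5/2)R = 20.8 J/(mol·K).
ΔU = 0.975×20.8×(314−546) = -4710 J.

-4710 J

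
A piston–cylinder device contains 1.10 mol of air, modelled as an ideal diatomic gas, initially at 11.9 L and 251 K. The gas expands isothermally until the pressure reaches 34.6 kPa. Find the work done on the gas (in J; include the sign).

-3940 J

P₁ = nRT₁/V₁ = 1.10×8.314×251/11.9 = 193 kPa.
Isothermal: T stays 251 K; PV = const ⇒ V₂ = 66.3 L, P₂ = 34.6 kPa.
W = nRT ln(V₂/V₁) = 1.10×8.314×251×ln(5.58) = 3940 J.
Work done on the gas = −W_by = -3940 J.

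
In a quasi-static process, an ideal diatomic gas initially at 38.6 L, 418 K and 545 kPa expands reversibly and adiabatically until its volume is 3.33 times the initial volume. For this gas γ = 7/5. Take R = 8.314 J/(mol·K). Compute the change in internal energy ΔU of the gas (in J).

-20100 J

n = P₁V₁/(RT₁) = 545×38.6/(8.314×418) = 6.05 mol.
Adiabatic: TV^(γ−1) = const ⇒ T₂ = 418×(0.300)^0.400 = 258 K; PV^γ = const ⇒ P₂ = 101 kPa.
For an ideal gas ΔU = nCvΔT with Cv = (5/2)R = 20.8 J/(mol·K).
ΔU = 6.05×20.8×(258−418) = -20100 J.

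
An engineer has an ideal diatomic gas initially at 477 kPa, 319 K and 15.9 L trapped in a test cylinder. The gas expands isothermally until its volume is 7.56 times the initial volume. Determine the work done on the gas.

n = P₁V₁/(RT₁) = 477×15.9/(8.314×319) = 2.86 mol.
Isothermal: T stays 319 K; PV = const ⇒ V₂ = 120 L, P₂ = 63.1 kPa.
W = nRT ln(V₂/V₁) = 2.86×8.314×319×ln(7.56) = 15300 J.
Work done on the gas = −W_by = -15300 J.

-15300 J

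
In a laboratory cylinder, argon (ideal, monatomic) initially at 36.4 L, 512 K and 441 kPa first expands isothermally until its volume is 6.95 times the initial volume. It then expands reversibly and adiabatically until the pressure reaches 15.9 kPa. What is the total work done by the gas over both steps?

41400 J

n = P₁V₁/(RT₁) = 441×36.4/(8.314×512) = 3.77 mol.
Step 1 — Isothermal: T stays 512 K; PV = const ⇒ V₂ = 253 L, P₂ = 63.5 kPa.
ΔU = 0 (ideal gas, T constant).
W = nRT ln(V₂/V₁) = 3.77×8.314×512×ln(6.95) = 31100 J.
Q = ΔU + W = 31100 J.
State after step 1: P = 63.5 kPa, V = 253 L, T = 512 K.
Step 2 — Adiabatic: T₂/T₁ = (P₂/P₁)^((γ−1)/γ) ⇒ T₂ = 512×(0.251)^0.400 = 294 K; V₂ = 580 L.
ΔU = nCvΔT = 3.77×12.5×(294−512) = -10200 J.
Q = 0 for an adiabatic process, so W = −ΔU = 10200 J.
Net over both steps: W = 41400 J, Q = 31100 J, ΔU = -10200 J.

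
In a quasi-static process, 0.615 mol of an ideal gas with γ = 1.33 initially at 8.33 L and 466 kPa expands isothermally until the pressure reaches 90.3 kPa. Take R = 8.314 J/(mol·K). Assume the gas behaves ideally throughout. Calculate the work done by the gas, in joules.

6370 J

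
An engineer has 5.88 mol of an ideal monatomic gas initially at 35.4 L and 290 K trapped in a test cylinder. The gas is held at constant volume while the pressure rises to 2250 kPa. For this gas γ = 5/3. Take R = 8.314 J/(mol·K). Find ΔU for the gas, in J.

98200 J

P₁ = nRT₁/V₁ = 5.88×8.314×290/35.4 = 400 kPa.
Isochoric: V stays 35.4 L; P/T = const ⇒ T₂ = 1630 K, P₂ = 2250 kPa.
For an ideal gas ΔU = nCvΔT with Cv = (3/2)R = 12.5 J/(mol·K).
ΔU = 5.88×12.5×(1630−290) = 98200 J.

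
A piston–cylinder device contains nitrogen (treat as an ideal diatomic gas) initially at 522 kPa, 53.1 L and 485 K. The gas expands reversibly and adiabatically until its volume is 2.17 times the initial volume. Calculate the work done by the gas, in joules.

18500 J

n = P₁V₁/(RT₁) = 522×53.1/(8.314×485) = 6.87 mol.
Adiabatic: TV^(γ−1) = const ⇒ T₂ = 485×(0.461)^0.400 = 356 K; PV^γ = const ⇒ P₂ = 176 kPa.
ΔU = nCvΔT = 6.87×20.8×(356−485) = -18500 J.
Q = 0 for an adiabatic process, so W = −ΔU = 18500 J.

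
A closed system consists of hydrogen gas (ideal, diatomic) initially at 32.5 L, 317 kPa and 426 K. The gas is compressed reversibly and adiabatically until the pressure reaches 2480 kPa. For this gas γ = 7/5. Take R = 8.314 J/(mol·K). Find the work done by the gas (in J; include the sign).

-20600 J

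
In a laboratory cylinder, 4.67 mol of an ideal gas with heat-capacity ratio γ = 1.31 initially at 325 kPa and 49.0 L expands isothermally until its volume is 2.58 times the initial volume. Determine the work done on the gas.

T₁ = P₁V₁/(nR) = 325×49.0/(4.67×8.314) = 410 K.
Isothermal: T stays 410 K; PV = const ⇒ V₂ = 126 L, P₂ = 126 kPa.
W = nRT ln(V₂/V₁) = 4.67×8.314×410×ln(2.58) = 15100 J.
Work done on the gas = −W_by = -15100 J.

-15100 J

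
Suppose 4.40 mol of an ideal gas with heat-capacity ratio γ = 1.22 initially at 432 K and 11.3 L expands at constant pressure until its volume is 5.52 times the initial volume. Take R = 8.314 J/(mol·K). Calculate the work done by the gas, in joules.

P₁ = nRT₁/V₁ = 4.40×8.314×432/11.3 = 1400 kPa.
Isobaric: P stays 1400 kPa; V/T = const ⇒ T₂ = 2380 K, V₂ = 62.4 L.
W = PΔV = 1400×(62.4−11.3) kPa·L = 71400 J.

71400 J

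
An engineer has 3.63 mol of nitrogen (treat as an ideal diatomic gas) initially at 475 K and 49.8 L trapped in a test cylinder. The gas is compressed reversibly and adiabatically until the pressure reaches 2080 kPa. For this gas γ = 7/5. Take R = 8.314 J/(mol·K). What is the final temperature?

836 K

P₁ = nRT₁/V₁ = 3.63×8.314×475/49.8 = 288 kPa.
Adiabatic: T₂/T₁ = (P₂/P₁)^((γ−1)/γ) ⇒ T₂ = 475×(7.23)^0.286 = 836 K; V₂ = 12.1 L.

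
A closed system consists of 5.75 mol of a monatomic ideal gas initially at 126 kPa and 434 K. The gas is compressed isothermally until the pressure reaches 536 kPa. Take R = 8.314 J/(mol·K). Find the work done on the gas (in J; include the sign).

30000 J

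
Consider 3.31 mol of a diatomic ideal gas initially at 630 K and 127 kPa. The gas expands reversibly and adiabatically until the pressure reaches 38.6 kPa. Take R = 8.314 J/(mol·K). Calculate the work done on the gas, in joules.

V₁ = nRT₁/P₁ = 3.31×8.314×630/127 = 137 L.
Adiabatic: T₂/T₁ = (P₂/P₁)^((γ−1)/γ) ⇒ T₂ = 630×(0.304)^0.286 = 448 K; V₂ = 320 L.
ΔU = nCvΔT = 3.31×20.8×(448−630) = -12500 J.
Q = 0 for an adiabatic process, so W = −ΔU = 12500 J.
Work done on the gas = −W_by = -12500 J.

-12500 J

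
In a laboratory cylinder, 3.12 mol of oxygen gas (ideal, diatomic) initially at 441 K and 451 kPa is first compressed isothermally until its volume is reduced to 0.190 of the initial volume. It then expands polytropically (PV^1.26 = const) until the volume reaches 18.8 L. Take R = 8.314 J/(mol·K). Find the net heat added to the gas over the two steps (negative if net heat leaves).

V₁ = nRT₁/P₁ = 3.12×8.314×441/451 = 25.4 L.
Step 1 — Isothermal: T stays 441 K; PV = const ⇒ V₂ = 4.82 L, P₂ = 2370 kPa.
ΔU = 0 (ideal gas, T constant).
W = nRT ln(V₂/V₁) = 3.12×8.314×441×ln(0.190) = -19000 J.
Q = ΔU + W = -19000 J.
State after step 1: P = 2370 kPa, V = 4.82 L, T = 441 K.
Step 2 — Polytropic n=1.26: T₂ = T₁(V₁/V₂)^(n−1) = 441×(0.256)^0.26 = 310 K; P₂ = P₁(V₁/V₂)^n = 427 kPa.
W = (P₁V₁−P₂V₂)/(n−1) = (2370×4.82−427×18.8)/0.26 = 13100 J.
ΔU = nCvΔT = 3.12×20.8×(310−441) = -8520 J.
Q = ΔU + W = 4590 J.
Net over both steps: W = -5880 J, Q = -14400 J, ΔU = -8520 J.

-14400 J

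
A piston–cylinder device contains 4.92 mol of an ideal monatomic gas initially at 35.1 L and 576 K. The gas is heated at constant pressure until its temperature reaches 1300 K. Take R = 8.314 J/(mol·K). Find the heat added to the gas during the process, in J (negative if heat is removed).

74000 J

P₁ = nRT₁/V₁ = 4.92×8.314×576/35.1 = 671 kPa.
Isobaric: P stays 671 kPa; V/T = const ⇒ T₂ = 1300 K, V₂ = 79.2 L.
W = PΔV = 671×(79.2−35.1) kPa·L = 29600 J.
ΔU = nCvΔT = 4.92×12.5×(1300−576) = 44400 J.
Q = ΔU + W = nCpΔT = 74000 J.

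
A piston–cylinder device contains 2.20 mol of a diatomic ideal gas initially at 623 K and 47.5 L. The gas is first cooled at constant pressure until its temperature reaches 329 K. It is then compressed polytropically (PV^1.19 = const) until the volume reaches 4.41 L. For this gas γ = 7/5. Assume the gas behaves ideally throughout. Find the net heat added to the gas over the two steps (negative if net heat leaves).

-25300 J

P₁ = nRT₁/V₁ = 2.20×8.314×623/47.5 = 240 kPa.
Step 1 — Isobaric: P stays 240 kPa; V/T = const ⇒ T₂ = 329 K, V₂ = 25.1 L.
W = PΔV = 240×(25.1−47.5) kPa·L = -5380 J.
ΔU = nCvΔT = 2.20×20.8×(329−623) = -13400 J.
Q = ΔU + W = nCpΔT = -18800 J.
State after step 1: P = 240 kPa, V = 25.1 L, T = 329 K.
Step 2 — Polytropic n=1.19: T₂ = T₁(V₁/V₂)^(n−1) = 329×(5.69)^0.19 = 458 K; P₂ = P₁(V₁/V₂)^n = 1900 kPa.
W = (P₁V₁−P₂V₂)/(n−1) = (240×25.1−1900×4.41)/0.19 = -12400 J.
ΔU = nCvΔT = 2.20×20.8×(458−329) = 5890 J.
Q = ΔU + W = -6510 J.
Net over both steps: W = -17800 J, Q = -25300 J, ΔU = -7560 J.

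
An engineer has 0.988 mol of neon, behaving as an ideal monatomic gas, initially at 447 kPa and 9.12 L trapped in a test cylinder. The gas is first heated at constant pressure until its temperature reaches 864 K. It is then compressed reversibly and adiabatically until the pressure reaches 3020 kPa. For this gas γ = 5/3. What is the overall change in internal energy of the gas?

16700 J

T₁ = P₁V₁/(nR) = 447×9.12/(0.988×8.314) = 496 K.
Step 1 — Isobaric: P stays 447 kPa; V/T = const ⇒ T₂ = 864 K, V₂ = 15.9 L.
W = PΔV = 447×(15.9−9.12) kPa·L = 3020 J.
ΔU = nCvΔT = 0.988×12.5×(864−496) = 4530 J.
Q = ΔU + W = nCpΔT = 7550 J.
State after step 1: P = 447 kPa, V = 15.9 L, T = 864 K.
Step 2 — Adiabatic: T₂/T₁ = (P₂/P₁)^((γ−1)/γ) ⇒ T₂ = 864×(6.76)^0.400 = 1860 K; V₂ = 5.05 L.
ΔU = nCvΔT = 0.988×12.5×(1860−864) = 12200 J.
Q = 0 for an adiabatic process, so W = −ΔU = -12200 J.
Net over both steps: W = -9190 J, Q = 7550 J, ΔU = 16700 J.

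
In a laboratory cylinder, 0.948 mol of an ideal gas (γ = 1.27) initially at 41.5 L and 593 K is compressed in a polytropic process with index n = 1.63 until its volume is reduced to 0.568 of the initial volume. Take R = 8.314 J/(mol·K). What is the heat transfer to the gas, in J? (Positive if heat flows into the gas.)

4230 J

P₁ = nRT₁/V₁ = 0.948×8.314×593/41.5 = 113 kPa.
Polytropic n=1.63: T₂ = T₁(V₁/V₂)^(n−1) = 593×(1.76)^0.63 = 847 K; P₂ = P₁(V₁/V₂)^n = 283 kPa.
W = (P₁V₁−P₂V₂)/(n−1) = (113×41.5−283×23.6)/0.63 = -3180 J.
ΔU = nCvΔT = 0.948×30.8×(847−593) = 7410 J.
Q = ΔU + W = 4230 J.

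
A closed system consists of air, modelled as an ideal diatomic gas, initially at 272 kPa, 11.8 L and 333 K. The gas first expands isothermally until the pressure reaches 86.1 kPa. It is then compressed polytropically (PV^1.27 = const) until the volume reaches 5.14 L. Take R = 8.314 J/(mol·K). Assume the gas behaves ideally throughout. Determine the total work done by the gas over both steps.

n = P₁V₁/(RT₁) = 272×11.8/(8.314×333) = 1.16 mol.
Step 1 — Isothermal: T stays 333 K; PV = const ⇒ V₂ = 37.3 L, P₂ = 86.1 kPa.
ΔU = 0 (ideal gas, T constant).
W = nRT ln(V₂/V₁) = 1.16×8.314×333×ln(3.16) = 3690 J.
Q = ΔU + W = 3690 J.
State after step 1: P = 86.1 kPa, V = 37.3 L, T = 333 K.
Step 2 — Polytropic n=1.27: T₂ = T₁(V₁/V₂)^(n−1) = 333×(7.25)^0.27 = 569 K; P₂ = P₁(V₁/V₂)^n = 1070 kPa.
W = (P₁V₁−P₂V₂)/(n−1) = (86.1×37.3−1070×5.14)/0.27 = -8410 J.
ΔU = nCvΔT = 1.16×20.8×(569−333) = 5680 J.
Q = ΔU + W = -2730 J.
Net over both steps: W = -4720 J, Q = 959 J, ΔU = 5680 J.

-4720 J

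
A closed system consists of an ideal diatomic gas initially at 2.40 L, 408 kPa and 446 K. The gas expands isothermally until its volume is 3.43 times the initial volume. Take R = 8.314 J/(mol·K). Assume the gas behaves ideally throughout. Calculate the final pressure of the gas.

119 kPa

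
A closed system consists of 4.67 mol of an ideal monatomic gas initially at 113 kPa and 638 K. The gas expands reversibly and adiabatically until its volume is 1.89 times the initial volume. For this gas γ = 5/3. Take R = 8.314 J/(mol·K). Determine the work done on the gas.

-12800 J

V₁ = nRT₁/P₁ = 4.67×8.314×638/113 = 219 L.
Adiabatic: TV^(γ−1) = const ⇒ T₂ = 638×(0.529)^0.667 = 417 K; PV^γ = const ⇒ P₂ = 39.1 kPa.
ΔU = nCvΔT = 4.67×12.5×(417−638) = -12800 J.
Q = 0 for an adiabatic process, so W = −ΔU = 12800 J.
Work done on the gas = −W_by = -12800 J.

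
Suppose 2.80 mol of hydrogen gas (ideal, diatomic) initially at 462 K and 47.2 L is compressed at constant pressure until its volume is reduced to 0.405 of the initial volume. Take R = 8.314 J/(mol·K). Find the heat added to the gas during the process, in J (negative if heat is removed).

P₁ = nRT₁/V₁ = 2.80×8.314×462/47.2 = 228 kPa.
Isobaric: P stays 228 kPa; V/T = const ⇒ T₂ = 187 K, V₂ = 19.1 L.
W = PΔV = 228×(19.1−47.2) kPa·L = -6400 J.
ΔU = nCvΔT = 2.80×20.8×(187−462) = -16000 J.
Q = ΔU + W = nCpΔT = -22400 J.

-22400 J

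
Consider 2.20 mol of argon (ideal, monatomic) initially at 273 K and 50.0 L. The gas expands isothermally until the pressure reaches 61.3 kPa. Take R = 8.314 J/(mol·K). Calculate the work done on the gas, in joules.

P₁ = nRT₁/V₁ = 2.20×8.314×273/50.0 = 99.9 kPa.
Isothermal: T stays 273 K; PV = const ⇒ V₂ = 81.5 L, P₂ = 61.3 kPa.
W = nRT ln(V₂/V₁) = 2.20×8.314×273×ln(1.63) = 2440 J.
Work done on the gas = −W_by = -2440 J.

-2440 J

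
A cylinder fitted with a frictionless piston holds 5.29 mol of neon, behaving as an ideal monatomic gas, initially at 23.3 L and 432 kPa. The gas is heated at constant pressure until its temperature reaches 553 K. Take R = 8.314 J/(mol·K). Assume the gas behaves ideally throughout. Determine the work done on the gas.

T₁ = P₁V₁/(nR) = 432×23.3/(5.29×8.314) = 229 K.
Isobaric: P stays 432 kPa; V/T = const ⇒ T₂ = 553 K, V₂ = 56.3 L.
W = PΔV = 432×(56.3−23.3) kPa·L = 14300 J.
Work done on the gas = −W_by = -14300 J.

-14300 J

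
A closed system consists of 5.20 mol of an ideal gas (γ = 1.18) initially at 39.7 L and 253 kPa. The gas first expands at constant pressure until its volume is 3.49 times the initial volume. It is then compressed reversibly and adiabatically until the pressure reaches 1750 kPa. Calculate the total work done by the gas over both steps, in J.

T₁ = P₁V₁/(nR) = 253×39.7/(5.20×8.314) = 232 K.
Step 1 — Isobaric: P stays 253 kPa; V/T = const ⇒ T₂ = 811 K, V₂ = 139 L.
W = PΔV = 253×(139−39.7) kPa·L = 25000 J.
ΔU = nCvΔT = 5.20×46.2×(811−232) = 139000 J.
Q = ΔU + W = nCpΔT = 164000 J.
State after step 1: P = 253 kPa, V = 139 L, T = 811 K.
Step 2 — Adiabatic: T₂/T₁ = (P₂/P₁)^((γ−1)/γ) ⇒ T₂ = 811×(6.92)^0.153 = 1090 K; V₂ = 26.9 L.
ΔU = nCvΔT = 5.20×46.2×(1090−811) = 66800 J.
Q = 0 for an adiabatic process, so W = −ΔU = -66800 J.
Net over both steps: W = -41800 J, Q = 164000 J, ΔU = 206000 J.

-41800 J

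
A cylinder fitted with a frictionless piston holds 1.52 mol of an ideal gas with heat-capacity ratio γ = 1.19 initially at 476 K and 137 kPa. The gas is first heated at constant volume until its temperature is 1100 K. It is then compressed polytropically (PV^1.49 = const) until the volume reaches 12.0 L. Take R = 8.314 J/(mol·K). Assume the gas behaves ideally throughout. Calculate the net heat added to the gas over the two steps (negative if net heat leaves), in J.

81300 J

V₁ = nRT₁/P₁ = 1.52×8.314×476/137 = 43.9 L.
Step 1 — Isochoric: V stays 43.9 L; P/T = const ⇒ T₂ = 1100 K, P₂ = 317 kPa.
W = 0 (no volume change).
ΔU = nCvΔT = 1.52×43.8×(1100−476) = 41500 J.
Q = ΔU = 41500 J.
State after step 1: P = 317 kPa, V = 43.9 L, T = 1100 K.
Step 2 — Polytropic n=1.49: T₂ = T₁(V₁/V₂)^(n−1) = 1100×(3.66)^0.49 = 2080 K; P₂ = P₁(V₁/V₂)^n = 2190 kPa.
W = (P₁V₁−P₂V₂)/(n−1) = (317×43.9−2190×12.0)/0.49 = -25200 J.
ΔU = nCvΔT = 1.52×43.8×(2080−1100) = 65000 J.
Q = ΔU + W = 39800 J.
Net over both steps: W = -25200 J, Q = 81300 J, ΔU = 106000 J.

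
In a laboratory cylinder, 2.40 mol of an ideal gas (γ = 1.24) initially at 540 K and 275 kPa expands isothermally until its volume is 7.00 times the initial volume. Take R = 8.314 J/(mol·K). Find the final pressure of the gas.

39.3 kPa

V₁ = nRT₁/P₁ = 2.40×8.314×540/275 = 39.2 L.
Isothermal: T stays 540 K; PV = const ⇒ V₂ = 274 L, P₂ = 39.3 kPa.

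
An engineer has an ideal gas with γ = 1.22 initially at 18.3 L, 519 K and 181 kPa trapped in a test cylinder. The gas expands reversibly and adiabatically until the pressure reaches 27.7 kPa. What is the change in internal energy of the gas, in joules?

n = P₁V₁/(RT₁) = 181×18.3/(8.314×519) = 0.768 mol.
Adiabatic: T₂/T₁ = (P₂/P₁)^((γ−1)/γ) ⇒ T₂ = 519×(0.153)^0.180 = 370 K; V₂ = 85.2 L.
For an ideal gas ΔU = nCvΔT with Cv = R/(γ−1) = 37.8 J/(mol·K).
ΔU = 0.768×37.8×(370−519) = -4320 J.

-4320 J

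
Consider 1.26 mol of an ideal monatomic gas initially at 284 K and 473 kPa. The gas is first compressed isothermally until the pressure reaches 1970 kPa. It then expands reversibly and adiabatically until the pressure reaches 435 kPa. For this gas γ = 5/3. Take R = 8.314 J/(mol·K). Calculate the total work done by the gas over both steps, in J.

-2220 J

V₁ = nRT₁/P₁ = 1.26×8.314×284/473 = 6.29 L.
Step 1 — Isothermal: T stays 284 K; PV = const ⇒ V₂ = 1.51 L, P₂ = 1970 kPa.
ΔU = 0 (ideal gas, T constant).
W = nRT ln(V₂/V₁) = 1.26×8.314×284×ln(0.240) = -4240 J.
Q = ΔU + W = -4240 J.
State after step 1: P = 1970 kPa, V = 1.51 L, T = 284 K.
Step 2 — Adiabatic: T₂/T₁ = (P₂/P₁)^((γ−1)/γ) ⇒ T₂ = 284×(0.221)^0.400 = 155 K; V₂ = 3.74 L.
ΔU = nCvΔT = 1.26×12.5×(155−284) = -2020 J.
Q = 0 for an adiabatic process, so W = −ΔU = 2020 J.
Net over both steps: W = -2220 J, Q = -4240 J, ΔU = -2020 J.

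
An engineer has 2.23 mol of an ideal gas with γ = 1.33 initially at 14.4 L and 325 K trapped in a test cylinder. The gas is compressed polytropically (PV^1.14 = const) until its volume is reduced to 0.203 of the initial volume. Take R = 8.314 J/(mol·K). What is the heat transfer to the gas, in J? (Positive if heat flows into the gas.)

-6200 J

P₁ = nRT₁/V₁ = 2.23×8.314×325/14.4 = 418 kPa.
Polytropic n=1.14: T₂ = T₁(V₁/V₂)^(n−1) = 325×(4.93)^0.14 = 406 K; P₂ = P₁(V₁/V₂)^n = 2580 kPa.
W = (P₁V₁−P₂V₂)/(n−1) = (418×14.4−2580×2.92)/0.14 = -10800 J.
ΔU = nCvΔT = 2.23×25.2×(406−325) = 4570 J.
Q = ΔU + W = -6200 J.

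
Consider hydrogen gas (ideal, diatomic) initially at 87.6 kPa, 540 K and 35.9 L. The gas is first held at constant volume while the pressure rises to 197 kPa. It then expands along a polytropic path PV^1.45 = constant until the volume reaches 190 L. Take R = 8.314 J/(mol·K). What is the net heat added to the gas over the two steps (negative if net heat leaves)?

8780 J

n = P₁V₁/(RT₁) = 87.6×35.9/(8.314×540) = 0.700 mol.
Step 1 — Isochoric: V stays 35.9 L; P/T = const ⇒ T₂ = 1210 K, P₂ = 197 kPa.
W = 0 (no volume change).
ΔU = nCvΔT = 0.700×20.8×(1210−540) = 9820 J.
Q = ΔU = 9820 J.
State after step 1: P = 197 kPa, V = 35.9 L, T = 1210 K.
Step 2 — Polytropic n=1.45: T₂ = T₁(V₁/V₂)^(n−1) = 1210×(0.189)^0.45 = 574 K; P₂ = P₁(V₁/V₂)^n = 17.6 kPa.
W = (P₁V₁−P₂V₂)/(n−1) = (197×35.9−17.6×190)/0.45 = 8290 J.
ΔU = nCvΔT = 0.700×20.8×(574−1210) = -9330 J.
Q = ΔU + W = -1040 J.
Net over both steps: W = 8290 J, Q = 8780 J, ΔU = 491 J.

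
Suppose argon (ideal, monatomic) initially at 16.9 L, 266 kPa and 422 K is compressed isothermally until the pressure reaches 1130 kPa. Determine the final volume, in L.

3.98 L

Isothermal: T stays 422 K; PV = const ⇒ V₂ = 3.98 L, P₂ = 1130 kPa.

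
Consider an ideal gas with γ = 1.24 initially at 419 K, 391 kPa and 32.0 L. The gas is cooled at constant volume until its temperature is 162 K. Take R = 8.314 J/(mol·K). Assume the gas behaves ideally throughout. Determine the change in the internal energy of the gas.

n = P₁V₁/(RT₁) = 391×32.0/(8.314×419) = 3.59 mol.
Isochoric: V stays 32.0 L; P/T = const ⇒ T₂ = 162 K, P₂ = 151 kPa.
For an ideal gas ΔU = nCvΔT with Cv = R/(γ−1) = 34.6 J/(mol·K).
ΔU = 3.59×34.6×(162−419) = -32000 J.

-32000 J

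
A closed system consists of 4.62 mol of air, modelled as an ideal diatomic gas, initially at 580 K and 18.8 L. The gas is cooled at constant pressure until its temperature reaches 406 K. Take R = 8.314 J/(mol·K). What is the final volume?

13.2 L

P₁ = nRT₁/V₁ = 4.62×8.314×580/18.8 = 1190 kPa.
Isobaric: P stays 1190 kPa; V/T = const ⇒ T₂ = 406 K, V₂ = 13.2 L.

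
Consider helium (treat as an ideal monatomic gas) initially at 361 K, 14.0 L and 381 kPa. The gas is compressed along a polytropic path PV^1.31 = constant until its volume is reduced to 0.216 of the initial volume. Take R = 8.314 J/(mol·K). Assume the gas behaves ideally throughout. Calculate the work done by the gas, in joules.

-10500 J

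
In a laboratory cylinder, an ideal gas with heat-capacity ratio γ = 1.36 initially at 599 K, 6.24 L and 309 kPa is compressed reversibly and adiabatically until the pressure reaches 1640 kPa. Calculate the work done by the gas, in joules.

n = P₁V₁/(RT₁) = 309×6.24/(8.314×599) = 0.387 mol.
Adiabatic: T₂/T₁ = (P₂/P₁)^((γ−1)/γ) ⇒ T₂ = 599×(5.31)^0.265 = 932 K; V₂ = 1.83 L.
ΔU = nCvΔT = 0.387×23.1×(932−599) = 2980 J.
Q = 0 for an adiabatic process, so W = −ΔU = -2980 J.

-2980 J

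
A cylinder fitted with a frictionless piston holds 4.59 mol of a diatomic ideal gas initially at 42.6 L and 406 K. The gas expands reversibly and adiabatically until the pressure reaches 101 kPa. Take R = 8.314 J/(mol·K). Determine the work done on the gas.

-11900 J

P₁ = nRT₁/V₁ = 4.59×8.314×406/42.6 = 364 kPa.
Adiabatic: T₂/T₁ = (P₂/P₁)^((γ−1)/γ) ⇒ T₂ = 406×(0.278)^0.286 = 282 K; V₂ = 106 L.
ΔU = nCvΔT = 4.59×20.8×(282−406) = -11900 J.
Q = 0 for an adiabatic process, so W = −ΔU = 11900 J.
Work done on the gas = −W_by = -11900 J.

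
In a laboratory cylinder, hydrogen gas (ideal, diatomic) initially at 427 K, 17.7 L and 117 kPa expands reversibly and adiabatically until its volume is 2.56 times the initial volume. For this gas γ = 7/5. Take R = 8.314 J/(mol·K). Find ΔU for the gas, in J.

-1620 J

n = P₁V₁/(RT₁) = 117×17.7/(8.314×427) = 0.583 mol.
Adiabatic: TV^(γ−1) = const ⇒ T₂ = 427×(0.391)^0.400 = 293 K; PV^γ = const ⇒ P₂ = 31.4 kPa.
For an ideal gas ΔU = nCvΔT with Cv = (5/2)R = 20.8 J/(mol·K).
ΔU = 0.583×20.8×(293−427) = -1620 J.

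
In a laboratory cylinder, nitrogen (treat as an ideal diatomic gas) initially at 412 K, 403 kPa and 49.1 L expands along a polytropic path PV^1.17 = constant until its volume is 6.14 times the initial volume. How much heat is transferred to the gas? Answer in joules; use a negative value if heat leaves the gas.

n = P₁V₁/(RT₁) = 403×49.1/(8.314×412) = 5.78 mol.
Polytropic n=1.17: T₂ = T₁(V₁/V₂)^(n−1) = 412×(0.163)^0.17 = 303 K; P₂ = P₁(V₁/V₂)^n = 48.2 kPa.
W = (P₁V₁−P₂V₂)/(n−1) = (403×49.1−48.2×301)/0.17 = 30900 J.
ΔU = nCvΔT = 5.78×20.8×(303−412) = -13100 J.
Q = ΔU + W = 17800 J.

17800 J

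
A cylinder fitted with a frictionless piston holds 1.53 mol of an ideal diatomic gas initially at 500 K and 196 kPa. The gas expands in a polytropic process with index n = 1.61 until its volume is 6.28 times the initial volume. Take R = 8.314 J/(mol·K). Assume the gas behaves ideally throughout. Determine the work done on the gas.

V₁ = nRT₁/P₁ = 1.53×8.314×500/196 = 32.5 L.
Polytropic n=1.61: T₂ = T₁(V₁/V₂)^(n−1) = 500×(0.159)^0.61 = 163 K; P₂ = P₁(V₁/V₂)^n = 10.2 kPa.
W = (P₁V₁−P₂V₂)/(n−1) = (196×32.5−10.2×204)/0.61 = 7030 J.
Work done on the gas = −W_by = -7030 J.

-7030 J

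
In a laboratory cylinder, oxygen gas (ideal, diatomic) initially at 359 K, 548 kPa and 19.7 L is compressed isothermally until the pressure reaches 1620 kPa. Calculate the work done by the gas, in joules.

-11700 J

n = P₁V₁/(RT₁) = 548×19.7/(8.314×359) = 3.62 mol.
Isothermal: T stays 359 K; PV = const ⇒ V₂ = 6.66 L, P₂ = 1620 kPa.
W = nRT ln(V₂/V₁) = 3.62×8.314×359×ln(0.338) = -11700 J.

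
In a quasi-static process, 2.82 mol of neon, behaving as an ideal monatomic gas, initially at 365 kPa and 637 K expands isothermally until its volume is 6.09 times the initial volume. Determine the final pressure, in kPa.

V₁ = nRT₁/P₁ = 2.82×8.314×637/365 = 40.9 L.
Isothermal: T stays 637 K; PV = const ⇒ V₂ = 249 L, P₂ = 59.9 kPa.

59.9 kPa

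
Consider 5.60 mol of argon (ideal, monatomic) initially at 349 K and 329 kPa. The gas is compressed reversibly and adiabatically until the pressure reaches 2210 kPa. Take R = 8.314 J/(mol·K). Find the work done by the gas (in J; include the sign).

-27800 J

V₁ = nRT₁/P₁ = 5.60×8.314×349/329 = 49.4 L.
Adiabatic: T₂/T₁ = (P₂/P₁)^((γ−1)/γ) ⇒ T₂ = 349×(6.72)^0.400 = 748 K; V₂ = 15.8 L.
ΔU = nCvΔT = 5.60×12.5×(748−349) = 27800 J.
Q = 0 for an adiabatic process, so W = −ΔU = -27800 J.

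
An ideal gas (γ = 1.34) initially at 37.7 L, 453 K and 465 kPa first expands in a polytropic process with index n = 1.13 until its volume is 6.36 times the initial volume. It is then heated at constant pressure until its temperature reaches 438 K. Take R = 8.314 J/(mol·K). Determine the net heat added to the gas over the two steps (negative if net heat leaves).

30300 J

n = P₁V₁/(RT₁) = 465×37.7/(8.314×453) = 4.65 mol.
Step 1 — Polytropic n=1.13: T₂ = T₁(V₁/V₂)^(n−1) = 453×(0.157)^0.13 = 356 K; P₂ = P₁(V₁/V₂)^n = 57.5 kPa.
W = (P₁V₁−P₂V₂)/(n−1) = (465×37.7−57.5×240)/0.13 = 28800 J.
ΔU = nCvΔT = 4.65×24.5×(356−453) = -11000 J.
Q = ΔU + W = 17800 J.
State after step 1: P = 57.5 kPa, V = 240 L, T = 356 K.
Step 2 — Isobaric: P stays 57.5 kPa; V/T = const ⇒ T₂ = 438 K, V₂ = 295 L.
W = PΔV = 57.5×(295−240) kPa·L = 3170 J.
ΔU = nCvΔT = 4.65×24.5×(438−356) = 9310 J.
Q = ΔU + W = nCpΔT = 12500 J.
Net over both steps: W = 32000 J, Q = 30300 J, ΔU = -1710 J.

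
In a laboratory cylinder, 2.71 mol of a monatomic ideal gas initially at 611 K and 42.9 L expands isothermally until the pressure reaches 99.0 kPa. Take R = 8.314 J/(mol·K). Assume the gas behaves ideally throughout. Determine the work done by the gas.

P₁ = nRT₁/V₁ = 2.71×8.314×611/42.9 = 321 kPa.
Isothermal: T stays 611 K; PV = const ⇒ V₂ = 139 L, P₂ = 99.0 kPa.
W = nRT ln(V₂/V₁) = 2.71×8.314×611×ln(3.24) = 16200 J.

16200 J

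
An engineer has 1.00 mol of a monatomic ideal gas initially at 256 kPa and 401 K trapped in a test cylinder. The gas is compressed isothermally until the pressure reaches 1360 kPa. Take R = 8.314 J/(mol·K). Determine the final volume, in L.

V₁ = nRT₁/P₁ = 1.00×8.314×401/256 = 13.0 L.
Isothermal: T stays 401 K; PV = const ⇒ V₂ = 2.45 L, P₂ = 1360 kPa.

2.45 L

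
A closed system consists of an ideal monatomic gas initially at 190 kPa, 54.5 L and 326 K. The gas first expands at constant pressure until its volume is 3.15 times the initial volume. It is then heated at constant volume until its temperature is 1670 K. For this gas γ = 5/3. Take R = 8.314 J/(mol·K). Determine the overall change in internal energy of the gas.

n = P₁V₁/(RT₁) = 190×54.5/(8.314×326) = 3.82 mol.
Step 1 — Isobaric: P stays 190 kPa; V/T = const ⇒ T₂ = 1030 K, V₂ = 172 L.
W = PΔV = 190×(172−54.5) kPa·L = 22300 J.
ΔU = nCvΔT = 3.82×12.5×(1030−326) = 33400 J.
Q = ΔU + W = nCpΔT = 55700 J.
State after step 1: P = 190 kPa, V = 172 L, T = 1030 K.
Step 2 — Isochoric: V stays 172 L; P/T = const ⇒ T₂ = 1670 K, P₂ = 309 kPa.
W = 0 (no volume change).
ΔU = nCvΔT = 3.82×12.5×(1670−1030) = 30600 J.
Q = ΔU = 30600 J.
Net over both steps: W = 22300 J, Q = 86300 J, ΔU = 64000 J.

64000 J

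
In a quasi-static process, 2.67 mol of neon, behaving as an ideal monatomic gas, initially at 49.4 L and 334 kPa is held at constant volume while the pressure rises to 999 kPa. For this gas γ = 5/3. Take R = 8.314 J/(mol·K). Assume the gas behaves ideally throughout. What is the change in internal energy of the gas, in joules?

T₁ = P₁V₁/(nR) = 334×49.4/(2.67×8.314) = 743 K.
Isochoric: V stays 49.4 L; P/T = const ⇒ T₂ = 2220 K, P₂ = 999 kPa.
For an ideal gas ΔU = nCvΔT with Cv = (3/2)R = 12.5 J/(mol·K).
ΔU = 2.67×12.5×(2220−743) = 49300 J.

49300 J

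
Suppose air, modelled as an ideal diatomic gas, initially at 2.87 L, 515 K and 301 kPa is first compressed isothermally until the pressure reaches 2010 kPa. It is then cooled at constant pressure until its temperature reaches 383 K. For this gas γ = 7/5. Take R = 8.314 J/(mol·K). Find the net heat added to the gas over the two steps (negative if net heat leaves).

-2420 J

n = P₁V₁/(RT₁) = 301×2.87/(8.314×515) = 0.202 mol.
Step 1 — Isothermal: T stays 515 K; PV = const ⇒ V₂ = 0.430 L, P₂ = 2010 kPa.
ΔU = 0 (ideal gas, T constant).
W = nRT ln(V₂/V₁) = 0.202×8.314×515×ln(0.150) = -1640 J.
Q = ΔU + W = -1640 J.
State after step 1: P = 2010 kPa, V = 0.430 L, T = 515 K.
Step 2 — Isobaric: P stays 2010 kPa; V/T = const ⇒ T₂ = 383 K, V₂ = 0.320 L.
W = PΔV = 2010×(0.320−0.430) kPa·L = -221 J.
ΔU = nCvΔT = 0.202×20.8×(383−515) = -554 J.
Q = ΔU + W = nCpΔT = -775 J.
Net over both steps: W = -1860 J, Q = -2420 J, ΔU = -554 J.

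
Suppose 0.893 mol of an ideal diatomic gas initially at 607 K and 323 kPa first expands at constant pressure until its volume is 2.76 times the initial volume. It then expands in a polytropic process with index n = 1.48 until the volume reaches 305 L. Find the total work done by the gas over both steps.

V₁ = nRT₁/P₁ = 0.893×8.314×607/323 = 14.0 L.
Step 1 — Isobaric: P stays 323 kPa; V/T = const ⇒ T₂ = 1680 K, V₂ = 38.5 L.
W = PΔV = 323×(38.5−14.0) kPa·L = 7930 J.
ΔU = nCvΔT = 0.893×20.8×(1680−607) = 19800 J.
Q = ΔU + W = nCpΔT = 27800 J.
State after step 1: P = 323 kPa, V = 38.5 L, T = 1680 K.
Step 2 — Polytropic n=1.48: T₂ = T₁(V₁/V₂)^(n−1) = 1680×(0.126)^0.48 = 620 K; P₂ = P₁(V₁/V₂)^n = 15.1 kPa.
W = (P₁V₁−P₂V₂)/(n−1) = (323×38.5−15.1×305)/0.48 = 16300 J.
ΔU = nCvΔT = 0.893×20.8×(620−1680) = -19600 J.
Q = ΔU + W = -3260 J.
Net over both steps: W = 24200 J, Q = 24500 J, ΔU = 249 J.

24200 J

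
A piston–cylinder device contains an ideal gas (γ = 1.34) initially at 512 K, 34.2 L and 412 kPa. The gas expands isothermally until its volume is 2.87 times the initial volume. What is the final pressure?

144 kPa

Isothermal: T stays 512 K; PV = const ⇒ V₂ = 98.2 L, P₂ = 144 kPa.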